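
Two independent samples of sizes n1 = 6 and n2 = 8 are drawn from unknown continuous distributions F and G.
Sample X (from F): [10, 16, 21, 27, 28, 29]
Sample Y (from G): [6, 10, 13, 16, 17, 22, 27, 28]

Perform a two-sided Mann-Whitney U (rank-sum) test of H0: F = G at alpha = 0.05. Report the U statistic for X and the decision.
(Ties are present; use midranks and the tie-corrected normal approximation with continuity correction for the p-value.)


Step 1: Combine and sort all 14 observations; assign midranks.
sorted (value, group): (6,Y), (10,X), (10,Y), (13,Y), (16,X), (16,Y), (17,Y), (21,X), (22,Y), (27,X), (27,Y), (28,X), (28,Y), (29,X)
ranks: 6->1, 10->2.5, 10->2.5, 13->4, 16->5.5, 16->5.5, 17->7, 21->8, 22->9, 27->10.5, 27->10.5, 28->12.5, 28->12.5, 29->14
Step 2: Rank sum for X: R1 = 2.5 + 5.5 + 8 + 10.5 + 12.5 + 14 = 53.
Step 3: U_X = R1 - n1(n1+1)/2 = 53 - 6*7/2 = 53 - 21 = 32.
       U_Y = n1*n2 - U_X = 48 - 32 = 16.
Step 4: Ties are present, so use the tie-corrected normal approximation (with continuity correction) for the p-value.
Step 5: p-value = 0.330787; compare to alpha = 0.05. fail to reject H0.

U_X = 32, p = 0.330787, fail to reject H0 at alpha = 0.05.


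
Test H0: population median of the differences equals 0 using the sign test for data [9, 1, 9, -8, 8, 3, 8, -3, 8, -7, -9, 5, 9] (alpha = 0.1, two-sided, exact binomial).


Step 1: Discard zero differences. Original n = 13; n_eff = number of nonzero differences = 13.
Nonzero differences (with sign): +9, +1, +9, -8, +8, +3, +8, -3, +8, -7, -9, +5, +9
Step 2: Count signs: positive = 9, negative = 4.
Step 3: Under H0: P(positive) = 0.5, so the number of positives S ~ Bin(13, 0.5).
Step 4: Two-sided exact p-value = sum of Bin(13,0.5) probabilities at or below the observed probability = 0.266846.
Step 5: alpha = 0.1. fail to reject H0.

n_eff = 13, pos = 9, neg = 4, p = 0.266846, fail to reject H0.


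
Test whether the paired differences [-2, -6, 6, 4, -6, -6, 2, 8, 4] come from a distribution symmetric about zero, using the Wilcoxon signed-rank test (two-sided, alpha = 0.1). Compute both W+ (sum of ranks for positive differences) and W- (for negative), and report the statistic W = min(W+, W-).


Step 1: Drop any zero differences (none here) and take |d_i|.
|d| = [2, 6, 6, 4, 6, 6, 2, 8, 4]
Step 2: Midrank |d_i| (ties get averaged ranks).
ranks: |2|->1.5, |6|->6.5, |6|->6.5, |4|->3.5, |6|->6.5, |6|->6.5, |2|->1.5, |8|->9, |4|->3.5
Step 3: Attach original signs; sum ranks with positive sign and with negative sign.
W+ = 6.5 + 3.5 + 1.5 + 9 + 3.5 = 24
W- = 1.5 + 6.5 + 6.5 + 6.5 = 21
(Check: W+ + W- = 45 should equal n(n+1)/2 = 45.)
Step 4: Test statistic W = min(W+, W-) = 21.
Step 5: Ties in |d|, so use the tie-corrected normal approximation.
        E[W] = n(n+1)/4 = 9*10/4 = 22.5.
        Tie groups: |d|=2 (t=2), |d|=4 (t=2), |d|=6 (t=4); sum(t^3 - t) = 72.
        Var[W] = n(n+1)(2n+1)/24 - sum(t^3-t)/48 = 1710/24 - 72/48 = 69.75.
        z = (W - E[W]) / sqrt(Var[W]) = (21 - 22.5) / 8.3516 = -0.1796.
        Two-sided p = 2*Phi(z) = 0.857462.
Step 6: alpha = 0.1. fail to reject H0.

W+ = 24, W- = 21, W = min = 21, p = 0.857462, fail to reject H0.


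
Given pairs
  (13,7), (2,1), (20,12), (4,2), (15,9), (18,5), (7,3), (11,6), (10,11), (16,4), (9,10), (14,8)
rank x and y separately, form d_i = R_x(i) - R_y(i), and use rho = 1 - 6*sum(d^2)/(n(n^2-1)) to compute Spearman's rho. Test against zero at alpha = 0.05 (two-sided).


Step 1: Rank x and y separately (midranks; no ties here).
rank(x): 13->7, 2->1, 20->12, 4->2, 15->9, 18->11, 7->3, 11->6, 10->5, 16->10, 9->4, 14->8
rank(y): 7->7, 1->1, 12->12, 2->2, 9->9, 5->5, 3->3, 6->6, 11->11, 4->4, 10->10, 8->8
Step 2: d_i = R_x(i) - R_y(i); compute d_i^2.
  (7-7)^2=0, (1-1)^2=0, (12-12)^2=0, (2-2)^2=0, (9-9)^2=0, (11-5)^2=36, (3-3)^2=0, (6-6)^2=0, (5-11)^2=36, (10-4)^2=36, (4-10)^2=36, (8-8)^2=0
sum(d^2) = 144.
Step 3: rho = 1 - 6*144 / (12*(12^2 - 1)) = 1 - 864/1716 = 0.496503.
Step 4: Under H0, t = rho * sqrt((n-2)/(1-rho^2)) = 1.8088 ~ t(10).
Step 5: Two-sided p-value from the t-distribution with 10 df = 0.100603.
Step 6: alpha = 0.05. fail to reject H0.

rho = 0.4965, p = 0.100603, fail to reject H0 at alpha = 0.05.


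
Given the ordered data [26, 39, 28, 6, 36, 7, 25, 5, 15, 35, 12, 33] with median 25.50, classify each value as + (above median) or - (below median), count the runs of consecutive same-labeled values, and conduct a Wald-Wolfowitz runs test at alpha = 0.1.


Step 1: Compute median = 25.50; label A = above, B = below.
Labels in order: AAABABBBBABA  (n_A = 6, n_B = 6)
Step 2: Count runs R = 7.
Step 3: Under H0 (random ordering), E[R] = 2*n_A*n_B/(n_A+n_B) + 1 = 2*6*6/12 + 1 = 7.0000.
        Var[R] = 2*n_A*n_B*(2*n_A*n_B - n_A - n_B) / ((n_A+n_B)^2 * (n_A+n_B-1)) = 4320/1584 = 2.7273.
        SD[R] = 1.6514.
Step 4: R = E[R], so z = 0 with no continuity correction.
Step 5: Two-sided p-value via normal approximation = 2*(1 - Phi(|z|)) = 1.000000.
Step 6: alpha = 0.1. fail to reject H0.

R = 7, z = 0.0000, p = 1.000000, fail to reject H0.


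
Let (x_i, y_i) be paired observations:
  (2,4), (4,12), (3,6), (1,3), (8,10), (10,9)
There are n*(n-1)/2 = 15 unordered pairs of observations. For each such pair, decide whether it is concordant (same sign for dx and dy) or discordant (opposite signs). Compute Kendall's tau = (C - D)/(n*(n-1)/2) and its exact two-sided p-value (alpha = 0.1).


Step 1: Enumerate the 15 unordered pairs (i,j) with i<j and classify each by sign(x_j-x_i) * sign(y_j-y_i).
  (1,2):dx=+2,dy=+8->C; (1,3):dx=+1,dy=+2->C; (1,4):dx=-1,dy=-1->C; (1,5):dx=+6,dy=+6->C
  (1,6):dx=+8,dy=+5->C; (2,3):dx=-1,dy=-6->C; (2,4):dx=-3,dy=-9->C; (2,5):dx=+4,dy=-2->D
  (2,6):dx=+6,dy=-3->D; (3,4):dx=-2,dy=-3->C; (3,5):dx=+5,dy=+4->C; (3,6):dx=+7,dy=+3->C
  (4,5):dx=+7,dy=+7->C; (4,6):dx=+9,dy=+6->C; (5,6):dx=+2,dy=-1->D
Step 2: C = 12, D = 3, total pairs = 15.
Step 3: tau = (C - D)/(n(n-1)/2) = (12 - 3)/15 = 0.600000.
Step 4: Exact two-sided p-value (enumerate n! = 720 permutations of y under H0): p = 0.136111.
Step 5: alpha = 0.1. fail to reject H0.

tau_b = 0.6000 (C=12, D=3), p = 0.136111, fail to reject H0.


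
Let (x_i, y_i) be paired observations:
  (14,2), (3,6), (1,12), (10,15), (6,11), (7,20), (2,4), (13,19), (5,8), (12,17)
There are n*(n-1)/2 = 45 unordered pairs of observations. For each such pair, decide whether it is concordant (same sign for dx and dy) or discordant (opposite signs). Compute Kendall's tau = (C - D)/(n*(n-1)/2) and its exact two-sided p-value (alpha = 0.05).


Step 1: Enumerate the 45 unordered pairs (i,j) with i<j and classify each by sign(x_j-x_i) * sign(y_j-y_i).
  (1,2):dx=-11,dy=+4->D; (1,3):dx=-13,dy=+10->D; (1,4):dx=-4,dy=+13->D; (1,5):dx=-8,dy=+9->D
  (1,6):dx=-7,dy=+18->D; (1,7):dx=-12,dy=+2->D; (1,8):dx=-1,dy=+17->D; (1,9):dx=-9,dy=+6->D
  (1,10):dx=-2,dy=+15->D; (2,3):dx=-2,dy=+6->D; (2,4):dx=+7,dy=+9->C; (2,5):dx=+3,dy=+5->C
  (2,6):dx=+4,dy=+14->C; (2,7):dx=-1,dy=-2->C; (2,8):dx=+10,dy=+13->C; (2,9):dx=+2,dy=+2->C
  (2,10):dx=+9,dy=+11->C; (3,4):dx=+9,dy=+3->C; (3,5):dx=+5,dy=-1->D; (3,6):dx=+6,dy=+8->C
  (3,7):dx=+1,dy=-8->D; (3,8):dx=+12,dy=+7->C; (3,9):dx=+4,dy=-4->D; (3,10):dx=+11,dy=+5->C
  (4,5):dx=-4,dy=-4->C; (4,6):dx=-3,dy=+5->D; (4,7):dx=-8,dy=-11->C; (4,8):dx=+3,dy=+4->C
  (4,9):dx=-5,dy=-7->C; (4,10):dx=+2,dy=+2->C; (5,6):dx=+1,dy=+9->C; (5,7):dx=-4,dy=-7->C
  (5,8):dx=+7,dy=+8->C; (5,9):dx=-1,dy=-3->C; (5,10):dx=+6,dy=+6->C; (6,7):dx=-5,dy=-16->C
  (6,8):dx=+6,dy=-1->D; (6,9):dx=-2,dy=-12->C; (6,10):dx=+5,dy=-3->D; (7,8):dx=+11,dy=+15->C
  (7,9):dx=+3,dy=+4->C; (7,10):dx=+10,dy=+13->C; (8,9):dx=-8,dy=-11->C; (8,10):dx=-1,dy=-2->C
  (9,10):dx=+7,dy=+9->C
Step 2: C = 29, D = 16, total pairs = 45.
Step 3: tau = (C - D)/(n(n-1)/2) = (29 - 16)/45 = 0.288889.
Step 4: Exact two-sided p-value (enumerate n! = 3628800 permutations of y under H0): p = 0.291248.
Step 5: alpha = 0.05. fail to reject H0.

tau_b = 0.2889 (C=29, D=16), p = 0.291248, fail to reject H0.


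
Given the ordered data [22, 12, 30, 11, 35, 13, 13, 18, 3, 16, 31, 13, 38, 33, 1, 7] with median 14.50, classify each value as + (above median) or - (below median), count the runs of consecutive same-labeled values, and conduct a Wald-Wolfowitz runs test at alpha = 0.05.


Step 1: Compute median = 14.50; label A = above, B = below.
Labels in order: ABABABBABAABAABB  (n_A = 8, n_B = 8)
Step 2: Count runs R = 12.
Step 3: Under H0 (random ordering), E[R] = 2*n_A*n_B/(n_A+n_B) + 1 = 2*8*8/16 + 1 = 9.0000.
        Var[R] = 2*n_A*n_B*(2*n_A*n_B - n_A - n_B) / ((n_A+n_B)^2 * (n_A+n_B-1)) = 14336/3840 = 3.7333.
        SD[R] = 1.9322.
Step 4: Continuity-corrected z = (R - 0.5 - E[R]) / SD[R] = (12 - 0.5 - 9.0000) / 1.9322 = 1.2939.
Step 5: Two-sided p-value via normal approximation = 2*(1 - Phi(|z|)) = 0.195709.
Step 6: alpha = 0.05. fail to reject H0.

R = 12, z = 1.2939, p = 0.195709, fail to reject H0.


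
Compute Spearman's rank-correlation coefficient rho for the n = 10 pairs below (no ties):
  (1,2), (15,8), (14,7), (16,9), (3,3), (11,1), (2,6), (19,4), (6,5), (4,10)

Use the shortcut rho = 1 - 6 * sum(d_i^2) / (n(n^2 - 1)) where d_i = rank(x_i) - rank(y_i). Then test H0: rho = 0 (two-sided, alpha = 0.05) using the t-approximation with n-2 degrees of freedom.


Step 1: Rank x and y separately (midranks; no ties here).
rank(x): 1->1, 15->8, 14->7, 16->9, 3->3, 11->6, 2->2, 19->10, 6->5, 4->4
rank(y): 2->2, 8->8, 7->7, 9->9, 3->3, 1->1, 6->6, 4->4, 5->5, 10->10
Step 2: d_i = R_x(i) - R_y(i); compute d_i^2.
  (1-2)^2=1, (8-8)^2=0, (7-7)^2=0, (9-9)^2=0, (3-3)^2=0, (6-1)^2=25, (2-6)^2=16, (10-4)^2=36, (5-5)^2=0, (4-10)^2=36
sum(d^2) = 114.
Step 3: rho = 1 - 6*114 / (10*(10^2 - 1)) = 1 - 684/990 = 0.309091.
Step 4: Under H0, t = rho * sqrt((n-2)/(1-rho^2)) = 0.9193 ~ t(8).
Step 5: Two-sided p-value from the t-distribution with 8 df = 0.384841.
Step 6: alpha = 0.05. fail to reject H0.

rho = 0.3091, p = 0.384841, fail to reject H0 at alpha = 0.05.


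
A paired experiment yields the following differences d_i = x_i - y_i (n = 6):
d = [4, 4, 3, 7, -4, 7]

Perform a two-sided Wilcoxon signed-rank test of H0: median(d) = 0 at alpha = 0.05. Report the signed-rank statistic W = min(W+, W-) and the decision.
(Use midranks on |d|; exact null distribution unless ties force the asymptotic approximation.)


Step 1: Drop any zero differences (none here) and take |d_i|.
|d| = [4, 4, 3, 7, 4, 7]
Step 2: Midrank |d_i| (ties get averaged ranks).
ranks: |4|->3, |4|->3, |3|->1, |7|->5.5, |4|->3, |7|->5.5
Step 3: Attach original signs; sum ranks with positive sign and with negative sign.
W+ = 3 + 3 + 1 + 5.5 + 5.5 = 18
W- = 3 = 3
(Check: W+ + W- = 21 should equal n(n+1)/2 = 21.)
Step 4: Test statistic W = min(W+, W-) = 3.
Step 5: Ties in |d|, so use the tie-corrected normal approximation.
        E[W] = n(n+1)/4 = 6*7/4 = 10.5.
        Tie groups: |d|=4 (t=3), |d|=7 (t=2); sum(t^3 - t) = 30.
        Var[W] = n(n+1)(2n+1)/24 - sum(t^3-t)/48 = 546/24 - 30/48 = 22.125.
        z = (W - E[W]) / sqrt(Var[W]) = (3 - 10.5) / 4.7037 = -1.5945.
        Two-sided p = 2*Phi(z) = 0.110828.
Step 6: alpha = 0.05. fail to reject H0.

W+ = 18, W- = 3, W = min = 3, p = 0.110828, fail to reject H0.


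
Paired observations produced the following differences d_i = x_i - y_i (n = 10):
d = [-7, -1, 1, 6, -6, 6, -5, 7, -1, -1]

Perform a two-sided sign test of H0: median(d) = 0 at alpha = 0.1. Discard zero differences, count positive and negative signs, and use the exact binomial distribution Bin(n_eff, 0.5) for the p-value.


Step 1: Discard zero differences. Original n = 10; n_eff = number of nonzero differences = 10.
Nonzero differences (with sign): -7, -1, +1, +6, -6, +6, -5, +7, -1, -1
Step 2: Count signs: positive = 4, negative = 6.
Step 3: Under H0: P(positive) = 0.5, so the number of positives S ~ Bin(10, 0.5).
Step 4: Two-sided exact p-value = sum of Bin(10,0.5) probabilities at or below the observed probability = 0.753906.
Step 5: alpha = 0.1. fail to reject H0.

n_eff = 10, pos = 4, neg = 6, p = 0.753906, fail to reject H0.


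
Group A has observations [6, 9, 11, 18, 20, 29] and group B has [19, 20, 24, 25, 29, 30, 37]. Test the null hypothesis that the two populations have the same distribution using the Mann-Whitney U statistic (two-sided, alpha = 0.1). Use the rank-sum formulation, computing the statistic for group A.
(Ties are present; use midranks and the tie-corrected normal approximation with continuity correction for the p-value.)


Step 1: Combine and sort all 13 observations; assign midranks.
sorted (value, group): (6,X), (9,X), (11,X), (18,X), (19,Y), (20,X), (20,Y), (24,Y), (25,Y), (29,X), (29,Y), (30,Y), (37,Y)
ranks: 6->1, 9->2, 11->3, 18->4, 19->5, 20->6.5, 20->6.5, 24->8, 25->9, 29->10.5, 29->10.5, 30->12, 37->13
Step 2: Rank sum for X: R1 = 1 + 2 + 3 + 4 + 6.5 + 10.5 = 27.
Step 3: U_X = R1 - n1(n1+1)/2 = 27 - 6*7/2 = 27 - 21 = 6.
       U_Y = n1*n2 - U_X = 42 - 6 = 36.
Step 4: Ties are present, so use the tie-corrected normal approximation (with continuity correction) for the p-value.
Step 5: p-value = 0.037788; compare to alpha = 0.1. reject H0.

U_X = 6, p = 0.037788, reject H0 at alpha = 0.1.


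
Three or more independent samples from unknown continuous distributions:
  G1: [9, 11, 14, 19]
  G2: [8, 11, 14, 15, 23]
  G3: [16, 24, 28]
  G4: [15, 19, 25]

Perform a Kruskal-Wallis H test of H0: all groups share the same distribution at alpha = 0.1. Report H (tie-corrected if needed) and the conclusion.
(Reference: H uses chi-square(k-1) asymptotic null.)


Step 1: Combine all N = 15 observations and assign midranks.
sorted (value, group, rank): (8,G2,1), (9,G1,2), (11,G1,3.5), (11,G2,3.5), (14,G1,5.5), (14,G2,5.5), (15,G2,7.5), (15,G4,7.5), (16,G3,9), (19,G1,10.5), (19,G4,10.5), (23,G2,12), (24,G3,13), (25,G4,14), (28,G3,15)
Step 2: Sum ranks within each group.
R_1 = 21.5 (n_1 = 4)
R_2 = 29.5 (n_2 = 5)
R_3 = 37 (n_3 = 3)
R_4 = 32 (n_4 = 3)
Step 3: H = 12/(N(N+1)) * sum(R_i^2/n_i) - 3(N+1)
     = 12/(15*16) * (21.5^2/4 + 29.5^2/5 + 37^2/3 + 32^2/3) - 3*16
     = 0.050000 * 1087.28 - 48
     = 6.363958.
Step 4: Ties present; correction factor C = 1 - 24/(15^3 - 15) = 0.992857. Corrected H = 6.363958 / 0.992857 = 6.409742.
Step 5: Under H0, H ~ chi^2(3); p-value = 0.093291.
Step 6: alpha = 0.1. reject H0.

H = 6.4097, df = 3, p = 0.093291, reject H0.


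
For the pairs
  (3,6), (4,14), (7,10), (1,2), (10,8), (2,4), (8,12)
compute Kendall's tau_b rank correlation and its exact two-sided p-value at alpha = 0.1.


Step 1: Enumerate the 21 unordered pairs (i,j) with i<j and classify each by sign(x_j-x_i) * sign(y_j-y_i).
  (1,2):dx=+1,dy=+8->C; (1,3):dx=+4,dy=+4->C; (1,4):dx=-2,dy=-4->C; (1,5):dx=+7,dy=+2->C
  (1,6):dx=-1,dy=-2->C; (1,7):dx=+5,dy=+6->C; (2,3):dx=+3,dy=-4->D; (2,4):dx=-3,dy=-12->C
  (2,5):dx=+6,dy=-6->D; (2,6):dx=-2,dy=-10->C; (2,7):dx=+4,dy=-2->D; (3,4):dx=-6,dy=-8->C
  (3,5):dx=+3,dy=-2->D; (3,6):dx=-5,dy=-6->C; (3,7):dx=+1,dy=+2->C; (4,5):dx=+9,dy=+6->C
  (4,6):dx=+1,dy=+2->C; (4,7):dx=+7,dy=+10->C; (5,6):dx=-8,dy=-4->C; (5,7):dx=-2,dy=+4->D
  (6,7):dx=+6,dy=+8->C
Step 2: C = 16, D = 5, total pairs = 21.
Step 3: tau = (C - D)/(n(n-1)/2) = (16 - 5)/21 = 0.523810.
Step 4: Exact two-sided p-value (enumerate n! = 5040 permutations of y under H0): p = 0.136111.
Step 5: alpha = 0.1. fail to reject H0.

tau_b = 0.5238 (C=16, D=5), p = 0.136111, fail to reject H0.


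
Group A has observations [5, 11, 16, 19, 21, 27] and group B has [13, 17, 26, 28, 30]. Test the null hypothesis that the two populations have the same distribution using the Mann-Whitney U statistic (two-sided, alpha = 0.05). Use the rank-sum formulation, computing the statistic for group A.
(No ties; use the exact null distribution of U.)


Step 1: Combine and sort all 11 observations; assign midranks.
sorted (value, group): (5,X), (11,X), (13,Y), (16,X), (17,Y), (19,X), (21,X), (26,Y), (27,X), (28,Y), (30,Y)
ranks: 5->1, 11->2, 13->3, 16->4, 17->5, 19->6, 21->7, 26->8, 27->9, 28->10, 30->11
Step 2: Rank sum for X: R1 = 1 + 2 + 4 + 6 + 7 + 9 = 29.
Step 3: U_X = R1 - n1(n1+1)/2 = 29 - 6*7/2 = 29 - 21 = 8.
       U_Y = n1*n2 - U_X = 30 - 8 = 22.
Step 4: No ties, so the exact null distribution of U (based on enumerating the C(11,6) = 462 equally likely rank assignments) gives the two-sided p-value.
Step 5: p-value = 0.246753; compare to alpha = 0.05. fail to reject H0.

U_X = 8, p = 0.246753, fail to reject H0 at alpha = 0.05.


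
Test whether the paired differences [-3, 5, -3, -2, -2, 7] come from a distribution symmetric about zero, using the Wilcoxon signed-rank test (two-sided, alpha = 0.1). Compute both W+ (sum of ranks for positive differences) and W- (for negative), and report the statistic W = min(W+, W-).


Step 1: Drop any zero differences (none here) and take |d_i|.
|d| = [3, 5, 3, 2, 2, 7]
Step 2: Midrank |d_i| (ties get averaged ranks).
ranks: |3|->3.5, |5|->5, |3|->3.5, |2|->1.5, |2|->1.5, |7|->6
Step 3: Attach original signs; sum ranks with positive sign and with negative sign.
W+ = 5 + 6 = 11
W- = 3.5 + 3.5 + 1.5 + 1.5 = 10
(Check: W+ + W- = 21 should equal n(n+1)/2 = 21.)
Step 4: Test statistic W = min(W+, W-) = 10.
Step 5: Ties in |d|, so use the tie-corrected normal approximation.
        E[W] = n(n+1)/4 = 6*7/4 = 10.5.
        Tie groups: |d|=2 (t=2), |d|=3 (t=2); sum(t^3 - t) = 12.
        Var[W] = n(n+1)(2n+1)/24 - sum(t^3-t)/48 = 546/24 - 12/48 = 22.5.
        z = (W - E[W]) / sqrt(Var[W]) = (10 - 10.5) / 4.7434 = -0.1054.
        Two-sided p = 2*Phi(z) = 0.916051.
Step 6: alpha = 0.1. fail to reject H0.

W+ = 11, W- = 10, W = min = 10, p = 0.916051, fail to reject H0.


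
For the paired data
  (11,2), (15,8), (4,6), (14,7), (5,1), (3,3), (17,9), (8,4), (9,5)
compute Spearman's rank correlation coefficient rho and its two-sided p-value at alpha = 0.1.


Step 1: Rank x and y separately (midranks; no ties here).
rank(x): 11->6, 15->8, 4->2, 14->7, 5->3, 3->1, 17->9, 8->4, 9->5
rank(y): 2->2, 8->8, 6->6, 7->7, 1->1, 3->3, 9->9, 4->4, 5->5
Step 2: d_i = R_x(i) - R_y(i); compute d_i^2.
  (6-2)^2=16, (8-8)^2=0, (2-6)^2=16, (7-7)^2=0, (3-1)^2=4, (1-3)^2=4, (9-9)^2=0, (4-4)^2=0, (5-5)^2=0
sum(d^2) = 40.
Step 3: rho = 1 - 6*40 / (9*(9^2 - 1)) = 1 - 240/720 = 0.666667.
Step 4: Under H0, t = rho * sqrt((n-2)/(1-rho^2)) = 2.3664 ~ t(7).
Step 5: Two-sided p-value from the t-distribution with 7 df = 0.049867.
Step 6: alpha = 0.1. reject H0.

rho = 0.6667, p = 0.049867, reject H0 at alpha = 0.1.


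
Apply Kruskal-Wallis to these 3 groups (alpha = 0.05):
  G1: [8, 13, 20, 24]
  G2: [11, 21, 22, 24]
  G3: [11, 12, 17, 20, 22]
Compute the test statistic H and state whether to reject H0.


Step 1: Combine all N = 13 observations and assign midranks.
sorted (value, group, rank): (8,G1,1), (11,G2,2.5), (11,G3,2.5), (12,G3,4), (13,G1,5), (17,G3,6), (20,G1,7.5), (20,G3,7.5), (21,G2,9), (22,G2,10.5), (22,G3,10.5), (24,G1,12.5), (24,G2,12.5)
Step 2: Sum ranks within each group.
R_1 = 26 (n_1 = 4)
R_2 = 34.5 (n_2 = 4)
R_3 = 30.5 (n_3 = 5)
Step 3: H = 12/(N(N+1)) * sum(R_i^2/n_i) - 3(N+1)
     = 12/(13*14) * (26^2/4 + 34.5^2/4 + 30.5^2/5) - 3*14
     = 0.065934 * 652.612 - 42
     = 1.029396.
Step 4: Ties present; correction factor C = 1 - 24/(13^3 - 13) = 0.989011. Corrected H = 1.029396 / 0.989011 = 1.040833.
Step 5: Under H0, H ~ chi^2(2); p-value = 0.594273.
Step 6: alpha = 0.05. fail to reject H0.

H = 1.0408, df = 2, p = 0.594273, fail to reject H0.


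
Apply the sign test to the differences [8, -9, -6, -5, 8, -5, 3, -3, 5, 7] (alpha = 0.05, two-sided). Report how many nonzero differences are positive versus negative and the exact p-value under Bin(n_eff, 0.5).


Step 1: Discard zero differences. Original n = 10; n_eff = number of nonzero differences = 10.
Nonzero differences (with sign): +8, -9, -6, -5, +8, -5, +3, -3, +5, +7
Step 2: Count signs: positive = 5, negative = 5.
Step 3: Under H0: P(positive) = 0.5, so the number of positives S ~ Bin(10, 0.5).
Step 4: Two-sided exact p-value = sum of Bin(10,0.5) probabilities at or below the observed probability = 1.000000.
Step 5: alpha = 0.05. fail to reject H0.

n_eff = 10, pos = 5, neg = 5, p = 1.000000, fail to reject H0.


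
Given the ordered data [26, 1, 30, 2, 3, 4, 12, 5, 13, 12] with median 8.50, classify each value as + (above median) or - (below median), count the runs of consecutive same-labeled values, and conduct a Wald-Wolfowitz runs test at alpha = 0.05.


Step 1: Compute median = 8.50; label A = above, B = below.
Labels in order: ABABBBABAA  (n_A = 5, n_B = 5)
Step 2: Count runs R = 7.
Step 3: Under H0 (random ordering), E[R] = 2*n_A*n_B/(n_A+n_B) + 1 = 2*5*5/10 + 1 = 6.0000.
        Var[R] = 2*n_A*n_B*(2*n_A*n_B - n_A - n_B) / ((n_A+n_B)^2 * (n_A+n_B-1)) = 2000/900 = 2.2222.
        SD[R] = 1.4907.
Step 4: Continuity-corrected z = (R - 0.5 - E[R]) / SD[R] = (7 - 0.5 - 6.0000) / 1.4907 = 0.3354.
Step 5: Two-sided p-value via normal approximation = 2*(1 - Phi(|z|)) = 0.737316.
Step 6: alpha = 0.05. fail to reject H0.

R = 7, z = 0.3354, p = 0.737316, fail to reject H0.


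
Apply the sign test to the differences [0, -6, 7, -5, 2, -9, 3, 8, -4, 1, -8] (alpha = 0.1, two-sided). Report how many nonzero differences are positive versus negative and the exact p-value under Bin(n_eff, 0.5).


Step 1: Discard zero differences. Original n = 11; n_eff = number of nonzero differences = 10.
Nonzero differences (with sign): -6, +7, -5, +2, -9, +3, +8, -4, +1, -8
Step 2: Count signs: positive = 5, negative = 5.
Step 3: Under H0: P(positive) = 0.5, so the number of positives S ~ Bin(10, 0.5).
Step 4: Two-sided exact p-value = sum of Bin(10,0.5) probabilities at or below the observed probability = 1.000000.
Step 5: alpha = 0.1. fail to reject H0.

n_eff = 10, pos = 5, neg = 5, p = 1.000000, fail to reject H0.


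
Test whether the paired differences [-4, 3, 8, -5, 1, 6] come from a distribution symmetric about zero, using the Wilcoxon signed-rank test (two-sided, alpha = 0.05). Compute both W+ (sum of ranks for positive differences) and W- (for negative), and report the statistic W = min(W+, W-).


Step 1: Drop any zero differences (none here) and take |d_i|.
|d| = [4, 3, 8, 5, 1, 6]
Step 2: Midrank |d_i| (ties get averaged ranks).
ranks: |4|->3, |3|->2, |8|->6, |5|->4, |1|->1, |6|->5
Step 3: Attach original signs; sum ranks with positive sign and with negative sign.
W+ = 2 + 6 + 1 + 5 = 14
W- = 3 + 4 = 7
(Check: W+ + W- = 21 should equal n(n+1)/2 = 21.)
Step 4: Test statistic W = min(W+, W-) = 7.
Step 5: No ties, so the exact null distribution over the 2^6 = 64 sign assignments gives the two-sided p-value = 0.562500.
Step 6: alpha = 0.05. fail to reject H0.

W+ = 14, W- = 7, W = min = 7, p = 0.562500, fail to reject H0.


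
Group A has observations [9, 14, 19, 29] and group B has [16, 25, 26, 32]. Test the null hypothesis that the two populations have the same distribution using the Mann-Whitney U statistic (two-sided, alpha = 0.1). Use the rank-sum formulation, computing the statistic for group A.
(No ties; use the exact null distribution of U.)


Step 1: Combine and sort all 8 observations; assign midranks.
sorted (value, group): (9,X), (14,X), (16,Y), (19,X), (25,Y), (26,Y), (29,X), (32,Y)
ranks: 9->1, 14->2, 16->3, 19->4, 25->5, 26->6, 29->7, 32->8
Step 2: Rank sum for X: R1 = 1 + 2 + 4 + 7 = 14.
Step 3: U_X = R1 - n1(n1+1)/2 = 14 - 4*5/2 = 14 - 10 = 4.
       U_Y = n1*n2 - U_X = 16 - 4 = 12.
Step 4: No ties, so the exact null distribution of U (based on enumerating the C(8,4) = 70 equally likely rank assignments) gives the two-sided p-value.
Step 5: p-value = 0.342857; compare to alpha = 0.1. fail to reject H0.

U_X = 4, p = 0.342857, fail to reject H0 at alpha = 0.1.


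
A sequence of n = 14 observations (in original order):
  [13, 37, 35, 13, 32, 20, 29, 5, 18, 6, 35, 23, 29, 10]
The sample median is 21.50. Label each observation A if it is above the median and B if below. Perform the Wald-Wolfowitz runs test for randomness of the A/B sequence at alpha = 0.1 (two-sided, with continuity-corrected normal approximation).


Step 1: Compute median = 21.50; label A = above, B = below.
Labels in order: BAABABABBBAAAB  (n_A = 7, n_B = 7)
Step 2: Count runs R = 9.
Step 3: Under H0 (random ordering), E[R] = 2*n_A*n_B/(n_A+n_B) + 1 = 2*7*7/14 + 1 = 8.0000.
        Var[R] = 2*n_A*n_B*(2*n_A*n_B - n_A - n_B) / ((n_A+n_B)^2 * (n_A+n_B-1)) = 8232/2548 = 3.2308.
        SD[R] = 1.7974.
Step 4: Continuity-corrected z = (R - 0.5 - E[R]) / SD[R] = (9 - 0.5 - 8.0000) / 1.7974 = 0.2782.
Step 5: Two-sided p-value via normal approximation = 2*(1 - Phi(|z|)) = 0.780879.
Step 6: alpha = 0.1. fail to reject H0.

R = 9, z = 0.2782, p = 0.780879, fail to reject H0.


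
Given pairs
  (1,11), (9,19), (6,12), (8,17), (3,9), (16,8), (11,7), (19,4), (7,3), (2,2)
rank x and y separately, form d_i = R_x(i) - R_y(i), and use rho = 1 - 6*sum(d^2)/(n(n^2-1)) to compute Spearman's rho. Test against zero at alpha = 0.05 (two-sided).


Step 1: Rank x and y separately (midranks; no ties here).
rank(x): 1->1, 9->7, 6->4, 8->6, 3->3, 16->9, 11->8, 19->10, 7->5, 2->2
rank(y): 11->7, 19->10, 12->8, 17->9, 9->6, 8->5, 7->4, 4->3, 3->2, 2->1
Step 2: d_i = R_x(i) - R_y(i); compute d_i^2.
  (1-7)^2=36, (7-10)^2=9, (4-8)^2=16, (6-9)^2=9, (3-6)^2=9, (9-5)^2=16, (8-4)^2=16, (10-3)^2=49, (5-2)^2=9, (2-1)^2=1
sum(d^2) = 170.
Step 3: rho = 1 - 6*170 / (10*(10^2 - 1)) = 1 - 1020/990 = -0.030303.
Step 4: Under H0, t = rho * sqrt((n-2)/(1-rho^2)) = -0.0857 ~ t(8).
Step 5: Two-sided p-value from the t-distribution with 8 df = 0.933773.
Step 6: alpha = 0.05. fail to reject H0.

rho = -0.0303, p = 0.933773, fail to reject H0 at alpha = 0.05.


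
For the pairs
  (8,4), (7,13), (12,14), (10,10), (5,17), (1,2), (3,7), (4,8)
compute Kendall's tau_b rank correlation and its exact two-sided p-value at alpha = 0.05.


Step 1: Enumerate the 28 unordered pairs (i,j) with i<j and classify each by sign(x_j-x_i) * sign(y_j-y_i).
  (1,2):dx=-1,dy=+9->D; (1,3):dx=+4,dy=+10->C; (1,4):dx=+2,dy=+6->C; (1,5):dx=-3,dy=+13->D
  (1,6):dx=-7,dy=-2->C; (1,7):dx=-5,dy=+3->D; (1,8):dx=-4,dy=+4->D; (2,3):dx=+5,dy=+1->C
  (2,4):dx=+3,dy=-3->D; (2,5):dx=-2,dy=+4->D; (2,6):dx=-6,dy=-11->C; (2,7):dx=-4,dy=-6->C
  (2,8):dx=-3,dy=-5->C; (3,4):dx=-2,dy=-4->C; (3,5):dx=-7,dy=+3->D; (3,6):dx=-11,dy=-12->C
  (3,7):dx=-9,dy=-7->C; (3,8):dx=-8,dy=-6->C; (4,5):dx=-5,dy=+7->D; (4,6):dx=-9,dy=-8->C
  (4,7):dx=-7,dy=-3->C; (4,8):dx=-6,dy=-2->C; (5,6):dx=-4,dy=-15->C; (5,7):dx=-2,dy=-10->C
  (5,8):dx=-1,dy=-9->C; (6,7):dx=+2,dy=+5->C; (6,8):dx=+3,dy=+6->C; (7,8):dx=+1,dy=+1->C
Step 2: C = 20, D = 8, total pairs = 28.
Step 3: tau = (C - D)/(n(n-1)/2) = (20 - 8)/28 = 0.428571.
Step 4: Exact two-sided p-value (enumerate n! = 40320 permutations of y under H0): p = 0.178869.
Step 5: alpha = 0.05. fail to reject H0.

tau_b = 0.4286 (C=20, D=8), p = 0.178869, fail to reject H0.


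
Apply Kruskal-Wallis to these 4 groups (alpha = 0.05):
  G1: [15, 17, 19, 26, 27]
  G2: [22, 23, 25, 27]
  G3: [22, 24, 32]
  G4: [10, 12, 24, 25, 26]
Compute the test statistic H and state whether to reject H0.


Step 1: Combine all N = 17 observations and assign midranks.
sorted (value, group, rank): (10,G4,1), (12,G4,2), (15,G1,3), (17,G1,4), (19,G1,5), (22,G2,6.5), (22,G3,6.5), (23,G2,8), (24,G3,9.5), (24,G4,9.5), (25,G2,11.5), (25,G4,11.5), (26,G1,13.5), (26,G4,13.5), (27,G1,15.5), (27,G2,15.5), (32,G3,17)
Step 2: Sum ranks within each group.
R_1 = 41 (n_1 = 5)
R_2 = 41.5 (n_2 = 4)
R_3 = 33 (n_3 = 3)
R_4 = 37.5 (n_4 = 5)
Step 3: H = 12/(N(N+1)) * sum(R_i^2/n_i) - 3(N+1)
     = 12/(17*18) * (41^2/5 + 41.5^2/4 + 33^2/3 + 37.5^2/5) - 3*18
     = 0.039216 * 1411.01 - 54
     = 1.333824.
Step 4: Ties present; correction factor C = 1 - 30/(17^3 - 17) = 0.993873. Corrected H = 1.333824 / 0.993873 = 1.342047.
Step 5: Under H0, H ~ chi^2(3); p-value = 0.719174.
Step 6: alpha = 0.05. fail to reject H0.

H = 1.3420, df = 3, p = 0.719174, fail to reject H0.


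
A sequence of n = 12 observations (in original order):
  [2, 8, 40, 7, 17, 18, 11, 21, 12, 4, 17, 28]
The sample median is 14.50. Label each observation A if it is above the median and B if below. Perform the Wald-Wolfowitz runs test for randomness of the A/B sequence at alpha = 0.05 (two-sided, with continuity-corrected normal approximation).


Step 1: Compute median = 14.50; label A = above, B = below.
Labels in order: BBABAABABBAA  (n_A = 6, n_B = 6)
Step 2: Count runs R = 8.
Step 3: Under H0 (random ordering), E[R] = 2*n_A*n_B/(n_A+n_B) + 1 = 2*6*6/12 + 1 = 7.0000.
        Var[R] = 2*n_A*n_B*(2*n_A*n_B - n_A - n_B) / ((n_A+n_B)^2 * (n_A+n_B-1)) = 4320/1584 = 2.7273.
        SD[R] = 1.6514.
Step 4: Continuity-corrected z = (R - 0.5 - E[R]) / SD[R] = (8 - 0.5 - 7.0000) / 1.6514 = 0.3028.
Step 5: Two-sided p-value via normal approximation = 2*(1 - Phi(|z|)) = 0.762069.
Step 6: alpha = 0.05. fail to reject H0.

R = 8, z = 0.3028, p = 0.762069, fail to reject H0.


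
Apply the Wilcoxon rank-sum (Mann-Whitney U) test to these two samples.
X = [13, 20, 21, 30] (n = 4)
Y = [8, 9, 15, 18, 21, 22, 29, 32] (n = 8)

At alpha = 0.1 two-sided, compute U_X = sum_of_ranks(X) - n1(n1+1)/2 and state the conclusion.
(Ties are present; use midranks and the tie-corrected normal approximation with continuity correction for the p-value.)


Step 1: Combine and sort all 12 observations; assign midranks.
sorted (value, group): (8,Y), (9,Y), (13,X), (15,Y), (18,Y), (20,X), (21,X), (21,Y), (22,Y), (29,Y), (30,X), (32,Y)
ranks: 8->1, 9->2, 13->3, 15->4, 18->5, 20->6, 21->7.5, 21->7.5, 22->9, 29->10, 30->11, 32->12
Step 2: Rank sum for X: R1 = 3 + 6 + 7.5 + 11 = 27.5.
Step 3: U_X = R1 - n1(n1+1)/2 = 27.5 - 4*5/2 = 27.5 - 10 = 17.5.
       U_Y = n1*n2 - U_X = 32 - 17.5 = 14.5.
Step 4: Ties are present, so use the tie-corrected normal approximation (with continuity correction) for the p-value.
Step 5: p-value = 0.864901; compare to alpha = 0.1. fail to reject H0.

U_X = 17.5, p = 0.864901, fail to reject H0 at alpha = 0.1.


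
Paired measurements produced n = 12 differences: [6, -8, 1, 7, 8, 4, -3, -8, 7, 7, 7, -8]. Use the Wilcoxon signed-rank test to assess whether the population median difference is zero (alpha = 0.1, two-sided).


Step 1: Drop any zero differences (none here) and take |d_i|.
|d| = [6, 8, 1, 7, 8, 4, 3, 8, 7, 7, 7, 8]
Step 2: Midrank |d_i| (ties get averaged ranks).
ranks: |6|->4, |8|->10.5, |1|->1, |7|->6.5, |8|->10.5, |4|->3, |3|->2, |8|->10.5, |7|->6.5, |7|->6.5, |7|->6.5, |8|->10.5
Step 3: Attach original signs; sum ranks with positive sign and with negative sign.
W+ = 4 + 1 + 6.5 + 10.5 + 3 + 6.5 + 6.5 + 6.5 = 44.5
W- = 10.5 + 2 + 10.5 + 10.5 = 33.5
(Check: W+ + W- = 78 should equal n(n+1)/2 = 78.)
Step 4: Test statistic W = min(W+, W-) = 33.5.
Step 5: Ties in |d|, so use the tie-corrected normal approximation.
        E[W] = n(n+1)/4 = 12*13/4 = 39.
        Tie groups: |d|=7 (t=4), |d|=8 (t=4); sum(t^3 - t) = 120.
        Var[W] = n(n+1)(2n+1)/24 - sum(t^3-t)/48 = 3900/24 - 120/48 = 160.
        z = (W - E[W]) / sqrt(Var[W]) = (33.5 - 39) / 12.6491 = -0.4348.
        Two-sided p = 2*Phi(z) = 0.663698.
Step 6: alpha = 0.1. fail to reject H0.

W+ = 44.5, W- = 33.5, W = min = 33.5, p = 0.663698, fail to reject H0.


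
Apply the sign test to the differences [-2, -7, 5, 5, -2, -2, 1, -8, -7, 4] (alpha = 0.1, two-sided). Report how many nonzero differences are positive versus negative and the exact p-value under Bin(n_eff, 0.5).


Step 1: Discard zero differences. Original n = 10; n_eff = number of nonzero differences = 10.
Nonzero differences (with sign): -2, -7, +5, +5, -2, -2, +1, -8, -7, +4
Step 2: Count signs: positive = 4, negative = 6.
Step 3: Under H0: P(positive) = 0.5, so the number of positives S ~ Bin(10, 0.5).
Step 4: Two-sided exact p-value = sum of Bin(10,0.5) probabilities at or below the observed probability = 0.753906.
Step 5: alpha = 0.1. fail to reject H0.

n_eff = 10, pos = 4, neg = 6, p = 0.753906, fail to reject H0.


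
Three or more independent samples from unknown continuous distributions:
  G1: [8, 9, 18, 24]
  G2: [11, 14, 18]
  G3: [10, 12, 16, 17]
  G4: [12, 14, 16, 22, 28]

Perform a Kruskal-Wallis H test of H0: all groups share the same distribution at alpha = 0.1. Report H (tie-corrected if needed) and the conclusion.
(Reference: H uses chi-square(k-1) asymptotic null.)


Step 1: Combine all N = 16 observations and assign midranks.
sorted (value, group, rank): (8,G1,1), (9,G1,2), (10,G3,3), (11,G2,4), (12,G3,5.5), (12,G4,5.5), (14,G2,7.5), (14,G4,7.5), (16,G3,9.5), (16,G4,9.5), (17,G3,11), (18,G1,12.5), (18,G2,12.5), (22,G4,14), (24,G1,15), (28,G4,16)
Step 2: Sum ranks within each group.
R_1 = 30.5 (n_1 = 4)
R_2 = 24 (n_2 = 3)
R_3 = 29 (n_3 = 4)
R_4 = 52.5 (n_4 = 5)
Step 3: H = 12/(N(N+1)) * sum(R_i^2/n_i) - 3(N+1)
     = 12/(16*17) * (30.5^2/4 + 24^2/3 + 29^2/4 + 52.5^2/5) - 3*17
     = 0.044118 * 1186.06 - 51
     = 1.326287.
Step 4: Ties present; correction factor C = 1 - 24/(16^3 - 16) = 0.994118. Corrected H = 1.326287 / 0.994118 = 1.334135.
Step 5: Under H0, H ~ chi^2(3); p-value = 0.721044.
Step 6: alpha = 0.1. fail to reject H0.

H = 1.3341, df = 3, p = 0.721044, fail to reject H0.


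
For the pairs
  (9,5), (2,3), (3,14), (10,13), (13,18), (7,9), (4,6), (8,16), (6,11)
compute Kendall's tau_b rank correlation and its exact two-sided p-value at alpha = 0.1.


Step 1: Enumerate the 36 unordered pairs (i,j) with i<j and classify each by sign(x_j-x_i) * sign(y_j-y_i).
  (1,2):dx=-7,dy=-2->C; (1,3):dx=-6,dy=+9->D; (1,4):dx=+1,dy=+8->C; (1,5):dx=+4,dy=+13->C
  (1,6):dx=-2,dy=+4->D; (1,7):dx=-5,dy=+1->D; (1,8):dx=-1,dy=+11->D; (1,9):dx=-3,dy=+6->D
  (2,3):dx=+1,dy=+11->C; (2,4):dx=+8,dy=+10->C; (2,5):dx=+11,dy=+15->C; (2,6):dx=+5,dy=+6->C
  (2,7):dx=+2,dy=+3->C; (2,8):dx=+6,dy=+13->C; (2,9):dx=+4,dy=+8->C; (3,4):dx=+7,dy=-1->D
  (3,5):dx=+10,dy=+4->C; (3,6):dx=+4,dy=-5->D; (3,7):dx=+1,dy=-8->D; (3,8):dx=+5,dy=+2->C
  (3,9):dx=+3,dy=-3->D; (4,5):dx=+3,dy=+5->C; (4,6):dx=-3,dy=-4->C; (4,7):dx=-6,dy=-7->C
  (4,8):dx=-2,dy=+3->D; (4,9):dx=-4,dy=-2->C; (5,6):dx=-6,dy=-9->C; (5,7):dx=-9,dy=-12->C
  (5,8):dx=-5,dy=-2->C; (5,9):dx=-7,dy=-7->C; (6,7):dx=-3,dy=-3->C; (6,8):dx=+1,dy=+7->C
  (6,9):dx=-1,dy=+2->D; (7,8):dx=+4,dy=+10->C; (7,9):dx=+2,dy=+5->C; (8,9):dx=-2,dy=-5->C
Step 2: C = 25, D = 11, total pairs = 36.
Step 3: tau = (C - D)/(n(n-1)/2) = (25 - 11)/36 = 0.388889.
Step 4: Exact two-sided p-value (enumerate n! = 362880 permutations of y under H0): p = 0.180181.
Step 5: alpha = 0.1. fail to reject H0.

tau_b = 0.3889 (C=25, D=11), p = 0.180181, fail to reject H0.


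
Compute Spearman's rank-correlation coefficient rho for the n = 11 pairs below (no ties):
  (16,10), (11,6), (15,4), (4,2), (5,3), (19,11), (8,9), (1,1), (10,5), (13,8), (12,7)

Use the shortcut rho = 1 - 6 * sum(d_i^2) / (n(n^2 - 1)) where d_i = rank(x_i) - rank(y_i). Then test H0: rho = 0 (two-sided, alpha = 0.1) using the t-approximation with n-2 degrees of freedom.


Step 1: Rank x and y separately (midranks; no ties here).
rank(x): 16->10, 11->6, 15->9, 4->2, 5->3, 19->11, 8->4, 1->1, 10->5, 13->8, 12->7
rank(y): 10->10, 6->6, 4->4, 2->2, 3->3, 11->11, 9->9, 1->1, 5->5, 8->8, 7->7
Step 2: d_i = R_x(i) - R_y(i); compute d_i^2.
  (10-10)^2=0, (6-6)^2=0, (9-4)^2=25, (2-2)^2=0, (3-3)^2=0, (11-11)^2=0, (4-9)^2=25, (1-1)^2=0, (5-5)^2=0, (8-8)^2=0, (7-7)^2=0
sum(d^2) = 50.
Step 3: rho = 1 - 6*50 / (11*(11^2 - 1)) = 1 - 300/1320 = 0.772727.
Step 4: Under H0, t = rho * sqrt((n-2)/(1-rho^2)) = 3.6522 ~ t(9).
Step 5: Two-sided p-value from the t-distribution with 9 df = 0.005299.
Step 6: alpha = 0.1. reject H0.

rho = 0.7727, p = 0.005299, reject H0 at alpha = 0.1.


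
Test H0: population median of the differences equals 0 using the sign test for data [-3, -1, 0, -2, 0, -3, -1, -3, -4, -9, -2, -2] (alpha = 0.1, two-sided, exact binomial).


Step 1: Discard zero differences. Original n = 12; n_eff = number of nonzero differences = 10.
Nonzero differences (with sign): -3, -1, -2, -3, -1, -3, -4, -9, -2, -2
Step 2: Count signs: positive = 0, negative = 10.
Step 3: Under H0: P(positive) = 0.5, so the number of positives S ~ Bin(10, 0.5).
Step 4: Two-sided exact p-value = sum of Bin(10,0.5) probabilities at or below the observed probability = 0.001953.
Step 5: alpha = 0.1. reject H0.

n_eff = 10, pos = 0, neg = 10, p = 0.001953, reject H0.


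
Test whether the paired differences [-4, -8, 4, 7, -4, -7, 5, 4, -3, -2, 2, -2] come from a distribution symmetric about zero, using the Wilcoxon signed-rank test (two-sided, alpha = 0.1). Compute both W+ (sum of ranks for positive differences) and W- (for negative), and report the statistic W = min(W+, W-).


Step 1: Drop any zero differences (none here) and take |d_i|.
|d| = [4, 8, 4, 7, 4, 7, 5, 4, 3, 2, 2, 2]
Step 2: Midrank |d_i| (ties get averaged ranks).
ranks: |4|->6.5, |8|->12, |4|->6.5, |7|->10.5, |4|->6.5, |7|->10.5, |5|->9, |4|->6.5, |3|->4, |2|->2, |2|->2, |2|->2
Step 3: Attach original signs; sum ranks with positive sign and with negative sign.
W+ = 6.5 + 10.5 + 9 + 6.5 + 2 = 34.5
W- = 6.5 + 12 + 6.5 + 10.5 + 4 + 2 + 2 = 43.5
(Check: W+ + W- = 78 should equal n(n+1)/2 = 78.)
Step 4: Test statistic W = min(W+, W-) = 34.5.
Step 5: Ties in |d|, so use the tie-corrected normal approximation.
        E[W] = n(n+1)/4 = 12*13/4 = 39.
        Tie groups: |d|=2 (t=3), |d|=4 (t=4), |d|=7 (t=2); sum(t^3 - t) = 90.
        Var[W] = n(n+1)(2n+1)/24 - sum(t^3-t)/48 = 3900/24 - 90/48 = 160.625.
        z = (W - E[W]) / sqrt(Var[W]) = (34.5 - 39) / 12.6738 = -0.3551.
        Two-sided p = 2*Phi(z) = 0.722542.
Step 6: alpha = 0.1. fail to reject H0.

W+ = 34.5, W- = 43.5, W = min = 34.5, p = 0.722542, fail to reject H0.


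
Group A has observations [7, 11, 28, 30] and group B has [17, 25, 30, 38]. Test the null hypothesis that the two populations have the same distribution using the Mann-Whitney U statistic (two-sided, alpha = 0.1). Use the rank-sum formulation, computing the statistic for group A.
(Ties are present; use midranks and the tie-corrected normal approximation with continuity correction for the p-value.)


Step 1: Combine and sort all 8 observations; assign midranks.
sorted (value, group): (7,X), (11,X), (17,Y), (25,Y), (28,X), (30,X), (30,Y), (38,Y)
ranks: 7->1, 11->2, 17->3, 25->4, 28->5, 30->6.5, 30->6.5, 38->8
Step 2: Rank sum for X: R1 = 1 + 2 + 5 + 6.5 = 14.5.
Step 3: U_X = R1 - n1(n1+1)/2 = 14.5 - 4*5/2 = 14.5 - 10 = 4.5.
       U_Y = n1*n2 - U_X = 16 - 4.5 = 11.5.
Step 4: Ties are present, so use the tie-corrected normal approximation (with continuity correction) for the p-value.
Step 5: p-value = 0.383630; compare to alpha = 0.1. fail to reject H0.

U_X = 4.5, p = 0.383630, fail to reject H0 at alpha = 0.1.


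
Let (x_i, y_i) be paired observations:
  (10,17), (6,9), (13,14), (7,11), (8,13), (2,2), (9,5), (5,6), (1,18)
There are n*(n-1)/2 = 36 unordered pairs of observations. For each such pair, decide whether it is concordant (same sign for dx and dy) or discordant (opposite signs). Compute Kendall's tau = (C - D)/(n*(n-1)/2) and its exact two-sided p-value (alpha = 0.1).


Step 1: Enumerate the 36 unordered pairs (i,j) with i<j and classify each by sign(x_j-x_i) * sign(y_j-y_i).
  (1,2):dx=-4,dy=-8->C; (1,3):dx=+3,dy=-3->D; (1,4):dx=-3,dy=-6->C; (1,5):dx=-2,dy=-4->C
  (1,6):dx=-8,dy=-15->C; (1,7):dx=-1,dy=-12->C; (1,8):dx=-5,dy=-11->C; (1,9):dx=-9,dy=+1->D
  (2,3):dx=+7,dy=+5->C; (2,4):dx=+1,dy=+2->C; (2,5):dx=+2,dy=+4->C; (2,6):dx=-4,dy=-7->C
  (2,7):dx=+3,dy=-4->D; (2,8):dx=-1,dy=-3->C; (2,9):dx=-5,dy=+9->D; (3,4):dx=-6,dy=-3->C
  (3,5):dx=-5,dy=-1->C; (3,6):dx=-11,dy=-12->C; (3,7):dx=-4,dy=-9->C; (3,8):dx=-8,dy=-8->C
  (3,9):dx=-12,dy=+4->D; (4,5):dx=+1,dy=+2->C; (4,6):dx=-5,dy=-9->C; (4,7):dx=+2,dy=-6->D
  (4,8):dx=-2,dy=-5->C; (4,9):dx=-6,dy=+7->D; (5,6):dx=-6,dy=-11->C; (5,7):dx=+1,dy=-8->D
  (5,8):dx=-3,dy=-7->C; (5,9):dx=-7,dy=+5->D; (6,7):dx=+7,dy=+3->C; (6,8):dx=+3,dy=+4->C
  (6,9):dx=-1,dy=+16->D; (7,8):dx=-4,dy=+1->D; (7,9):dx=-8,dy=+13->D; (8,9):dx=-4,dy=+12->D
Step 2: C = 23, D = 13, total pairs = 36.
Step 3: tau = (C - D)/(n(n-1)/2) = (23 - 13)/36 = 0.277778.
Step 4: Exact two-sided p-value (enumerate n! = 362880 permutations of y under H0): p = 0.358488.
Step 5: alpha = 0.1. fail to reject H0.

tau_b = 0.2778 (C=23, D=13), p = 0.358488, fail to reject H0.


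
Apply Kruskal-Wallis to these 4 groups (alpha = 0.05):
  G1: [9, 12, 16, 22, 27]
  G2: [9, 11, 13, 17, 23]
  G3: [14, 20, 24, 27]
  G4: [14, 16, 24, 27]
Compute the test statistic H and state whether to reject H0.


Step 1: Combine all N = 18 observations and assign midranks.
sorted (value, group, rank): (9,G1,1.5), (9,G2,1.5), (11,G2,3), (12,G1,4), (13,G2,5), (14,G3,6.5), (14,G4,6.5), (16,G1,8.5), (16,G4,8.5), (17,G2,10), (20,G3,11), (22,G1,12), (23,G2,13), (24,G3,14.5), (24,G4,14.5), (27,G1,17), (27,G3,17), (27,G4,17)
Step 2: Sum ranks within each group.
R_1 = 43 (n_1 = 5)
R_2 = 32.5 (n_2 = 5)
R_3 = 49 (n_3 = 4)
R_4 = 46.5 (n_4 = 4)
Step 3: H = 12/(N(N+1)) * sum(R_i^2/n_i) - 3(N+1)
     = 12/(18*19) * (43^2/5 + 32.5^2/5 + 49^2/4 + 46.5^2/4) - 3*19
     = 0.035088 * 1721.86 - 57
     = 3.416228.
Step 4: Ties present; correction factor C = 1 - 48/(18^3 - 18) = 0.991744. Corrected H = 3.416228 / 0.991744 = 3.444667.
Step 5: Under H0, H ~ chi^2(3); p-value = 0.328010.
Step 6: alpha = 0.05. fail to reject H0.

H = 3.4447, df = 3, p = 0.328010, fail to reject H0.
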